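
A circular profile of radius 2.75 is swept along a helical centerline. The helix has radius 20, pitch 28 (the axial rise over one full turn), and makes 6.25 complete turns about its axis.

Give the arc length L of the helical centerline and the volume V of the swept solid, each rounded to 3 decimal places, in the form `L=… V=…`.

L=804.658 V=19117.313

2πR = 2π·20 = 125.663706
per-turn = √(125.663706² + 28²) = √(15791.3670 + 784) = √16575.3670 = 128.745357
L = 6.25 × 128.745357 = 804.658483
V = π·2.75² × L = 23.758294 × 804.658483 = 19117.313177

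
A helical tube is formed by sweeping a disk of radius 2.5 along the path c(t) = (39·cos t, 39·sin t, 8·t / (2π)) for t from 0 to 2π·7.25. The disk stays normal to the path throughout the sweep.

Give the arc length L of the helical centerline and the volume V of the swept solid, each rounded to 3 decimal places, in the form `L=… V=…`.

L=1777.517 V=34901.468

2πR = 2π·39 = 245.044227
per-turn = √(245.044227² + 8²) = √(60046.6732 + 64) = √60110.6732 = 245.174781
L = 7.25 × 245.174781 = 1777.517161
V = π·2.5² × L = 19.634954 × 1777.517161 = 34901.467848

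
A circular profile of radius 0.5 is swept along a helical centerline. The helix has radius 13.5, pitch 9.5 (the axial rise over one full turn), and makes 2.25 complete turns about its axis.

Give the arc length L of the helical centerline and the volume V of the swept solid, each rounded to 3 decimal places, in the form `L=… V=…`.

2πR = 2π·13.5 = 84.823002
per-turn = √(84.823002² + 9.5²) = √(7194.9416 + 90.25) = √7285.1916 = 85.353334
L = 2.25 × 85.353334 = 192.045001
V = π·0.5² × L = 0.785398 × 192.045001 = 150.831791

L=192.045 V=150.832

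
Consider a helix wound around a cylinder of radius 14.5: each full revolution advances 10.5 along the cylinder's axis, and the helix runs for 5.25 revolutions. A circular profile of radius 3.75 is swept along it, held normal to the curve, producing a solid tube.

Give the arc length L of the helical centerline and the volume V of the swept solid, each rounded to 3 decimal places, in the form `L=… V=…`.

2πR = 2π·14.5 = 91.106187
per-turn = √(91.106187² + 10.5²) = √(8300.3373 + 110.25) = √8410.5873 = 91.709254
L = 5.25 × 91.709254 = 481.473584
V = π·3.75² × L = 44.178647 × 481.473584 = 21270.851377

L=481.474 V=21270.851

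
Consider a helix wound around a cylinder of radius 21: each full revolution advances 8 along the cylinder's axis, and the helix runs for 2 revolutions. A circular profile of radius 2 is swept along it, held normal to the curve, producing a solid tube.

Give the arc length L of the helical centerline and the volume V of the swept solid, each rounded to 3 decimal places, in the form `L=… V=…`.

2πR = 2π·21 = 131.946891
per-turn = √(131.946891² + 8²) = √(17409.9822 + 64) = √17473.9822 = 132.189191
L = 2 × 132.189191 = 264.378382
V = π·2² × L = 12.566371 × 264.378382 = 3322.276726

L=264.378 V=3322.277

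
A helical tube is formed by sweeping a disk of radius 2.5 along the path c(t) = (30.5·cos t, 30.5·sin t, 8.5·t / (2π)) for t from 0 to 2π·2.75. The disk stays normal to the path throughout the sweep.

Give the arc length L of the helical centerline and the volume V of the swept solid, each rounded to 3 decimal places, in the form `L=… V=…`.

2πR = 2π·30.5 = 191.637152
per-turn = √(191.637152² + 8.5²) = √(36724.7980 + 72.25) = √36797.0480 = 191.825567
L = 2.75 × 191.825567 = 527.520308
V = π·2.5² × L = 19.634954 × 527.520308 = 10357.837026

L=527.520 V=10357.837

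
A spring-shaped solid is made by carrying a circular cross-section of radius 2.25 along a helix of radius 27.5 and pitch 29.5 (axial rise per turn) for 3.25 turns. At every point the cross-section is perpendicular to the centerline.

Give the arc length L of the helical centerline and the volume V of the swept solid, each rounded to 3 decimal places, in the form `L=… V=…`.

2πR = 2π·27.5 = 172.787596
per-turn = √(172.787596² + 29.5²) = √(29855.5533 + 870.25) = √30725.8033 = 175.287773
L = 3.25 × 175.287773 = 569.685262
V = π·2.25² × L = 15.904313 × 569.685262 = 9060.452606

L=569.685 V=9060.453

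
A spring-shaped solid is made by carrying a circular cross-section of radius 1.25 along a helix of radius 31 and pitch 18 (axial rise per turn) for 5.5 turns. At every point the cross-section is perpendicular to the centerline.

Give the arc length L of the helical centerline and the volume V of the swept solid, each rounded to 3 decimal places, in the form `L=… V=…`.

L=1075.848 V=5281.055

2πR = 2π·31 = 194.778745
per-turn = √(194.778745² + 18²) = √(37938.7593 + 324) = √38262.7593 = 195.608689
L = 5.5 × 195.608689 = 1075.847791
V = π·1.25² × L = 4.908739 × 1075.847791 = 5281.055495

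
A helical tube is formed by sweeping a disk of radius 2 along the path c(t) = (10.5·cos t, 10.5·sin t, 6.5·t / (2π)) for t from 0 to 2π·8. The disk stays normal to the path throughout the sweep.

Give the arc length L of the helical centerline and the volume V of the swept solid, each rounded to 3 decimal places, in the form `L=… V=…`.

L=530.343 V=6664.487

2πR = 2π·10.5 = 65.973446
per-turn = √(65.973446² + 6.5²) = √(4352.4955 + 42.25) = √4394.7455 = 66.292877
L = 8 × 66.292877 = 530.343016
V = π·2² × L = 12.566371 × 530.343016 = 6664.486892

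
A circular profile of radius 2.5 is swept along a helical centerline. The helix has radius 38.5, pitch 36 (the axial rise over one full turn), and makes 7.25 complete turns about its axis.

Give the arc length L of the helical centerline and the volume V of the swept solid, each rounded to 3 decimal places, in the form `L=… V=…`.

L=1773.109 V=34814.909

2πR = 2π·38.5 = 241.902634
per-turn = √(241.902634² + 36²) = √(58516.8845 + 1296) = √59812.8845 = 244.566728
L = 7.25 × 244.566728 = 1773.108779
V = π·2.5² × L = 19.634954 × 1773.108779 = 34814.909458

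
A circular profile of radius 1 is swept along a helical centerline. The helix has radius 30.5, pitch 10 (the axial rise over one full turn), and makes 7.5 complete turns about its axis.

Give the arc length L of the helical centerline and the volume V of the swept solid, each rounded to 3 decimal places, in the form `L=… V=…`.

2πR = 2π·30.5 = 191.637152
per-turn = √(191.637152² + 10²) = √(36724.7980 + 100) = √36824.7980 = 191.897884
L = 7.5 × 191.897884 = 1439.234132
V = π·1² × L = 3.141593 × 1439.234132 = 4521.487375

L=1439.234 V=4521.487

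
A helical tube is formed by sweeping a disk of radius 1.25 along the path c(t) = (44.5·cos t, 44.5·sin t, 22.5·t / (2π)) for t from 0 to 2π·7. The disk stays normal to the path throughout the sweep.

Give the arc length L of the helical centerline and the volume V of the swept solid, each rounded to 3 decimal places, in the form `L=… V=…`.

L=1963.539 V=9638.500

2πR = 2π·44.5 = 279.601746
per-turn = √(279.601746² + 22.5²) = √(78177.1365 + 506.25) = √78683.3865 = 280.505591
L = 7 × 280.505591 = 1963.539135
V = π·1.25² × L = 4.908739 × 1963.539135 = 9638.500192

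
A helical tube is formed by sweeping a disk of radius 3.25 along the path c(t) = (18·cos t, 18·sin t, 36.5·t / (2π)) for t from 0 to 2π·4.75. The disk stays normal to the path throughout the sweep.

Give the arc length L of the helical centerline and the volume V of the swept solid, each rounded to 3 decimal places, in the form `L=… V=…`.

L=564.496 V=18731.719

2πR = 2π·18 = 113.097336
per-turn = √(113.097336² + 36.5²) = √(12791.0073 + 1332.25) = √14123.2573 = 118.841311
L = 4.75 × 118.841311 = 564.496229
V = π·3.25² × L = 33.183072 × 564.496229 = 18731.719249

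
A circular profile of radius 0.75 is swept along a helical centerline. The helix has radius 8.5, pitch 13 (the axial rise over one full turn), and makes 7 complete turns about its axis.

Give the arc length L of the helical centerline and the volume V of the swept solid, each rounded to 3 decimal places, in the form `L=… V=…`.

L=384.765 V=679.937

2πR = 2π·8.5 = 53.407075
per-turn = √(53.407075² + 13²) = √(2852.3157 + 169) = √3021.3157 = 54.966496
L = 7 × 54.966496 = 384.765471
V = π·0.75² × L = 1.767146 × 384.765471 = 679.936713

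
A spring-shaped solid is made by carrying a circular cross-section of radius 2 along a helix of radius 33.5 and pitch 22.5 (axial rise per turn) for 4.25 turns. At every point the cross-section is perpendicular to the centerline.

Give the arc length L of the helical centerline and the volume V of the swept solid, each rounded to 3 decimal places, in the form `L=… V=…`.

L=899.665 V=11305.523

2πR = 2π·33.5 = 210.486708
per-turn = √(210.486708² + 22.5²) = √(44304.6542 + 506.25) = √44810.9042 = 211.685862
L = 4.25 × 211.685862 = 899.664913
V = π·2² × L = 12.566371 × 899.664913 = 11305.522730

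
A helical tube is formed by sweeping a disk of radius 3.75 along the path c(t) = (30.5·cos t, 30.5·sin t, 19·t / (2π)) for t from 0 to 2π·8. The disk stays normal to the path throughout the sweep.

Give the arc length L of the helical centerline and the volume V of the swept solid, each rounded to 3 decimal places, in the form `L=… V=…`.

2πR = 2π·30.5 = 191.637152
per-turn = √(191.637152² + 19²) = √(36724.7980 + 361) = √37085.7980 = 192.576733
L = 8 × 192.576733 = 1540.613862
V = π·3.75² × L = 44.178647 × 1540.613862 = 68062.235478

L=1540.614 V=68062.235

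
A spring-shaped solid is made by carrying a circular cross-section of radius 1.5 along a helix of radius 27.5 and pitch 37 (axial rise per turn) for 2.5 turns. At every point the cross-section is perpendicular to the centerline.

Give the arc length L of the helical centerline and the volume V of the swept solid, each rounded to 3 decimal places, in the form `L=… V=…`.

2πR = 2π·27.5 = 172.787596
per-turn = √(172.787596² + 37²) = √(29855.5533 + 1369) = √31224.5533 = 176.704707
L = 2.5 × 176.704707 = 441.761766
V = π·1.5² × L = 7.068583 × 441.761766 = 3122.629920

L=441.762 V=3122.630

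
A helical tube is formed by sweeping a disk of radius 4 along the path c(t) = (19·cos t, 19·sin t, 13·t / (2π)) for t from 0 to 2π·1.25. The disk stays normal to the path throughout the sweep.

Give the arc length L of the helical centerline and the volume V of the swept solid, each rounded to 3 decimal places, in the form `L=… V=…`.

2πR = 2π·19 = 119.380521
per-turn = √(119.380521² + 13²) = √(14251.7088 + 169) = √14420.7088 = 120.086255
L = 1.25 × 120.086255 = 150.107819
V = π·4² × L = 50.265482 × 150.107819 = 7545.241960

L=150.108 V=7545.242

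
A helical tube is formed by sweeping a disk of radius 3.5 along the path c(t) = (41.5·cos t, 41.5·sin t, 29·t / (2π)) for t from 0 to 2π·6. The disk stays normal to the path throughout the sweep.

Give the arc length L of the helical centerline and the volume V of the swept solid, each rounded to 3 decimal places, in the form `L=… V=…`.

L=1574.159 V=60580.748

2πR = 2π·41.5 = 260.752190
per-turn = √(260.752190² + 29²) = √(67991.7047 + 841) = √68832.7047 = 262.359876
L = 6 × 262.359876 = 1574.159258
V = π·3.5² × L = 38.484510 × 1574.159258 = 60580.747720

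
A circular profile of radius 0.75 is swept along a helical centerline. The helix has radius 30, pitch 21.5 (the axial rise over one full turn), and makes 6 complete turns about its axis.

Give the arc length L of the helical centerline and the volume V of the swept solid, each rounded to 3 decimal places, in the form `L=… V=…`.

L=1138.307 V=2011.554

2πR = 2π·30 = 188.495559
per-turn = √(188.495559² + 21.5²) = √(35530.5758 + 462.25) = √35992.8258 = 189.717753
L = 6 × 189.717753 = 1138.306519
V = π·0.75² × L = 1.767146 × 1138.306519 = 2011.553661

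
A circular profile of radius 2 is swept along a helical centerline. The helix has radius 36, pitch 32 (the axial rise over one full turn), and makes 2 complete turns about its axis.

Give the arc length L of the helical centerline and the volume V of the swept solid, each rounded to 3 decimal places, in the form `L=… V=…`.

2πR = 2π·36 = 226.194671
per-turn = √(226.194671² + 32²) = √(51164.0292 + 1024) = √52188.0292 = 228.446994
L = 2 × 228.446994 = 456.893989
V = π·2² × L = 12.566371 × 456.893989 = 5741.499193

L=456.894 V=5741.499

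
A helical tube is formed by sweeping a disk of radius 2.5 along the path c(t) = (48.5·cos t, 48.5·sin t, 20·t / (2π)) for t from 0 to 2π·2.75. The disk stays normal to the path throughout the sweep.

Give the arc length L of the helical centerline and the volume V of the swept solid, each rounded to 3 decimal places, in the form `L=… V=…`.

L=839.823 V=16489.881

2πR = 2π·48.5 = 304.734487
per-turn = √(304.734487² + 20²) = √(92863.1078 + 400) = √93263.1078 = 305.390091
L = 2.75 × 305.390091 = 839.822751
V = π·2.5² × L = 19.634954 × 839.822751 = 16489.881152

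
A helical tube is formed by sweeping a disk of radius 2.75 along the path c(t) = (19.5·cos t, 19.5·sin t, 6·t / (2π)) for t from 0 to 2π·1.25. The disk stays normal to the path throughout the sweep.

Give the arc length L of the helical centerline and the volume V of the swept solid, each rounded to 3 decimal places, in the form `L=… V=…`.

L=153.336 V=3643.006

2πR = 2π·19.5 = 122.522113
per-turn = √(122.522113² + 6²) = √(15011.6683 + 36) = √15047.6683 = 122.668938
L = 1.25 × 122.668938 = 153.336172
V = π·2.75² × L = 23.758294 × 153.336172 = 3643.005928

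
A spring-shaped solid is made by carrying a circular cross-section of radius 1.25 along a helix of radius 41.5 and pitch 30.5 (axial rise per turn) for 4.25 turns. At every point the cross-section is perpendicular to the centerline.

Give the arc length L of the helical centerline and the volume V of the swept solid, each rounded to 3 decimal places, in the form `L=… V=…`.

L=1115.752 V=5476.935

2πR = 2π·41.5 = 260.752190
per-turn = √(260.752190² + 30.5²) = √(67991.7047 + 930.25) = √68921.9547 = 262.529912
L = 4.25 × 262.529912 = 1115.752126
V = π·1.25² × L = 4.908739 × 1115.752126 = 5476.935442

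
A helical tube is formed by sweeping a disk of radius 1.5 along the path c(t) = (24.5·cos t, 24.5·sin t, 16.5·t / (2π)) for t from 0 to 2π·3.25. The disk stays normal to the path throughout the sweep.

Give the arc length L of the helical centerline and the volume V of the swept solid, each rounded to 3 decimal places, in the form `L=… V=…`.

L=503.164 V=3556.659

2πR = 2π·24.5 = 153.938040
per-turn = √(153.938040² + 16.5²) = √(23696.9202 + 272.25) = √23969.1702 = 154.819799
L = 3.25 × 154.819799 = 503.164347
V = π·1.5² × L = 7.068583 × 503.164347 = 3556.659185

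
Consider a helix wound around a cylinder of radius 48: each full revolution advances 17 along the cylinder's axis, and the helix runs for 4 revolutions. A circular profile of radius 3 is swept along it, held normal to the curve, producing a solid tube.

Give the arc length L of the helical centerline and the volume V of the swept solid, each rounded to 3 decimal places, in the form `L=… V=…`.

2πR = 2π·48 = 301.592895
per-turn = √(301.592895² + 17²) = √(90958.2742 + 289) = √91247.2742 = 302.071637
L = 4 × 302.071637 = 1208.286550
V = π·3² × L = 28.274334 × 1208.286550 = 34163.497336

L=1208.287 V=34163.497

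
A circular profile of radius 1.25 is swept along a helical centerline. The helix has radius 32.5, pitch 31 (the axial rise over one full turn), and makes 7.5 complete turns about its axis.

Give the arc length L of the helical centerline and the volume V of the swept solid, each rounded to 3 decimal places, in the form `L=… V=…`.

L=1549.074 V=7603.998

2πR = 2π·32.5 = 204.203522
per-turn = √(204.203522² + 31²) = √(41699.0786 + 961) = √42660.0786 = 206.543164
L = 7.5 × 206.543164 = 1549.073730
V = π·1.25² × L = 4.908739 × 1549.073730 = 7603.997891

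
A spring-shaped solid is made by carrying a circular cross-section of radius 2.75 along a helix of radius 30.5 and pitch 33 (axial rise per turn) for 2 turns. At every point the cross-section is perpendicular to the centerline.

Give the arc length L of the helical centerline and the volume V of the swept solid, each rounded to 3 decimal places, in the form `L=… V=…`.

L=388.915 V=9239.967

2πR = 2π·30.5 = 191.637152
per-turn = √(191.637152² + 33²) = √(36724.7980 + 1089) = √37813.7980 = 194.457702
L = 2 × 194.457702 = 388.915405
V = π·2.75² × L = 23.758294 × 388.915405 = 9239.966695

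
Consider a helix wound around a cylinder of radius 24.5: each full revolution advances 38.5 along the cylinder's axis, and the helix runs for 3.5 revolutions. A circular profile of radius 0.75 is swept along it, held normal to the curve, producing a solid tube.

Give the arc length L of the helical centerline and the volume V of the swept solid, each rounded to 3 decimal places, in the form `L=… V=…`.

2πR = 2π·24.5 = 153.938040
per-turn = √(153.938040² + 38.5²) = √(23696.9202 + 1482.25) = √25179.1702 = 158.679457
L = 3.5 × 158.679457 = 555.378101
V = π·0.75² × L = 1.767146 × 555.378101 = 981.434115

L=555.378 V=981.434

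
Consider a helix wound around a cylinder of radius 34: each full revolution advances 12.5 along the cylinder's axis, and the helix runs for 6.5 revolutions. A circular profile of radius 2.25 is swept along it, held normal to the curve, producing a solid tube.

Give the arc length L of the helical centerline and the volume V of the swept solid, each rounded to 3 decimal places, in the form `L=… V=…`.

L=1390.959 V=22122.247

2πR = 2π·34 = 213.628300
per-turn = √(213.628300² + 12.5²) = √(45637.0508 + 156.25) = √45793.3008 = 213.993693
L = 6.5 × 213.993693 = 1390.959006
V = π·2.25² × L = 15.904313 × 1390.959006 = 22122.247138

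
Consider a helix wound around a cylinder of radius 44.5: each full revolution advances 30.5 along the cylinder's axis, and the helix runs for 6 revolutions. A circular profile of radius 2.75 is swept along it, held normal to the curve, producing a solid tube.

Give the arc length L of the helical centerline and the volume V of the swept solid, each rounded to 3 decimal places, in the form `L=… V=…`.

2πR = 2π·44.5 = 279.601746
per-turn = √(279.601746² + 30.5²) = √(78177.1365 + 930.25) = √79107.3865 = 281.260354
L = 6 × 281.260354 = 1687.562121
V = π·2.75² × L = 23.758294 × 1687.562121 = 40093.597764

L=1687.562 V=40093.598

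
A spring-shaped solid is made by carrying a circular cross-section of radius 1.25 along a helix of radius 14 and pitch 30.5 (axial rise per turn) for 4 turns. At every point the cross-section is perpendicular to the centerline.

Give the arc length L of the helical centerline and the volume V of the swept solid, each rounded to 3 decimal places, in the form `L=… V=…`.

L=372.409 V=1828.057

2πR = 2π·14 = 87.964594
per-turn = √(87.964594² + 30.5²) = √(7737.7699 + 930.25) = √8668.0199 = 93.102201
L = 4 × 93.102201 = 372.408804
V = π·1.25² × L = 4.908739 × 372.408804 = 1828.057444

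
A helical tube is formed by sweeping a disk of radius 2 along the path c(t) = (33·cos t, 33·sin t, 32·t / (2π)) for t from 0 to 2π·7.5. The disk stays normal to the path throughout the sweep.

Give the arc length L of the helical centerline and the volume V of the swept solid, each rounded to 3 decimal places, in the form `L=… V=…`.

2πR = 2π·33 = 207.345115
per-turn = √(207.345115² + 32²) = √(42991.9968 + 1024) = √44015.9968 = 209.799897
L = 7.5 × 209.799897 = 1573.499227
V = π·2² × L = 12.566371 × 1573.499227 = 19773.174452

L=1573.499 V=19773.174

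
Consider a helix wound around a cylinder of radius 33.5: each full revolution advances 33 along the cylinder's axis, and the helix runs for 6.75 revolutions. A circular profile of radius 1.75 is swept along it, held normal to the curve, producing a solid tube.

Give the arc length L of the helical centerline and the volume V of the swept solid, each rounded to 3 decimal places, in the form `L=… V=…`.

2πR = 2π·33.5 = 210.486708
per-turn = √(210.486708² + 33²) = √(44304.6542 + 1089) = √45393.6542 = 213.057866
L = 6.75 × 213.057866 = 1438.140594
V = π·1.75² × L = 9.621128 × 1438.140594 = 13836.534018

L=1438.141 V=13836.534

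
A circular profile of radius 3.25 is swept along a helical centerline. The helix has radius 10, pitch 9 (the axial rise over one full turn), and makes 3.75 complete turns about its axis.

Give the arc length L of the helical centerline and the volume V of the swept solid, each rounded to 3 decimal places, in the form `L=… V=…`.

L=238.024 V=7898.379

2πR = 2π·10 = 62.831853
per-turn = √(62.831853² + 9²) = √(3947.8418 + 81) = √4028.8418 = 63.473158
L = 3.75 × 63.473158 = 238.024342
V = π·3.25² × L = 33.183072 × 238.024342 = 7898.378965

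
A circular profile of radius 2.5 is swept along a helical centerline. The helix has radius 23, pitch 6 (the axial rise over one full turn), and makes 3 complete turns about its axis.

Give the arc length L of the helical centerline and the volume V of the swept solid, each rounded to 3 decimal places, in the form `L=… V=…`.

L=433.913 V=8519.868

2πR = 2π·23 = 144.513262
per-turn = √(144.513262² + 6²) = √(20884.0829 + 36) = √20920.0829 = 144.637764
L = 3 × 144.637764 = 433.913293
V = π·2.5² × L = 19.634954 × 433.913293 = 8519.867593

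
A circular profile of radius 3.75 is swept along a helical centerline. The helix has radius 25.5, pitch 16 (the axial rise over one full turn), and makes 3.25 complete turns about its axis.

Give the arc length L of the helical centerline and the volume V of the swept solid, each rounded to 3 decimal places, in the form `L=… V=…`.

2πR = 2π·25.5 = 160.221225
per-turn = √(160.221225² + 16²) = √(25670.8410 + 256) = √25926.8410 = 161.018139
L = 3.25 × 161.018139 = 523.308951
V = π·3.75² × L = 44.178647 × 523.308951 = 23119.081272

L=523.309 V=23119.081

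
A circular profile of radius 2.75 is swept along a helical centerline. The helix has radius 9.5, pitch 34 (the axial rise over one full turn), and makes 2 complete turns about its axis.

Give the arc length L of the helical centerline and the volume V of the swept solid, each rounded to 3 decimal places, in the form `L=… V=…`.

2πR = 2π·9.5 = 59.690260
per-turn = √(59.690260² + 34²) = √(3562.9272 + 1156) = √4718.9272 = 68.694448
L = 2 × 68.694448 = 137.388896
V = π·2.75² × L = 23.758294 × 137.388896 = 3264.125845

L=137.389 V=3264.126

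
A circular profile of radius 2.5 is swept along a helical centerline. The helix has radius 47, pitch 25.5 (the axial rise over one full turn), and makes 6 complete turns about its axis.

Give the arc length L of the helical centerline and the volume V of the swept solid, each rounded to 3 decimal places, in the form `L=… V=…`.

L=1778.452 V=34919.819

2πR = 2π·47 = 295.309709
per-turn = √(295.309709² + 25.5²) = √(87207.8245 + 650.25) = √87858.0745 = 296.408628
L = 6 × 296.408628 = 1778.451765
V = π·2.5² × L = 19.634954 × 1778.451765 = 34919.818754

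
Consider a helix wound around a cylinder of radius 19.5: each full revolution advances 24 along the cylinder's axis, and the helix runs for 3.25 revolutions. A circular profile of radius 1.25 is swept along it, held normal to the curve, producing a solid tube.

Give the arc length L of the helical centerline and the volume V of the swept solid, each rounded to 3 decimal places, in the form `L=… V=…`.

L=405.764 V=1991.791

2πR = 2π·19.5 = 122.522113
per-turn = √(122.522113² + 24²) = √(15011.6683 + 576) = √15587.6683 = 124.850584
L = 3.25 × 124.850584 = 405.764398
V = π·1.25² × L = 4.908739 × 405.764398 = 1991.791329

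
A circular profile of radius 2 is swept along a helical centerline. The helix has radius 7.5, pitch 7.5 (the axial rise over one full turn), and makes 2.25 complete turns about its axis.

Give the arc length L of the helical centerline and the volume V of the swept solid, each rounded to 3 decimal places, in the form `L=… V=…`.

L=107.363 V=1349.166

2πR = 2π·7.5 = 47.123890
per-turn = √(47.123890² + 7.5²) = √(2220.6610 + 56.25) = √2276.9110 = 47.716988
L = 2.25 × 47.716988 = 107.363224
V = π·2² × L = 12.566371 × 107.363224 = 1349.166064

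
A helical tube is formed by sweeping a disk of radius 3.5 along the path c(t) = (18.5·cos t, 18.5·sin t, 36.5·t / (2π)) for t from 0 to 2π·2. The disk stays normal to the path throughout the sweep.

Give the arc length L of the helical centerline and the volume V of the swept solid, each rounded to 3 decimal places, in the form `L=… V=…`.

2πR = 2π·18.5 = 116.238928
per-turn = √(116.238928² + 36.5²) = √(13511.4884 + 1332.25) = √14843.7384 = 121.834882
L = 2 × 121.834882 = 243.669764
V = π·3.5² × L = 38.484510 × 243.669764 = 9377.511456

L=243.670 V=9377.511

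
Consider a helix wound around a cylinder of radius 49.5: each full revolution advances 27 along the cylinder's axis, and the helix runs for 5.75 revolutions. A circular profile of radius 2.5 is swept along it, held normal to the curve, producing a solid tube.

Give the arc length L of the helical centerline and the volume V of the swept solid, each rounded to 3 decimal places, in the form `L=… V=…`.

2πR = 2π·49.5 = 311.017673
per-turn = √(311.017673² + 27²) = √(96731.9927 + 729) = √97460.9927 = 312.187432
L = 5.75 × 312.187432 = 1795.077734
V = π·2.5² × L = 19.634954 × 1795.077734 = 35246.268893

L=1795.078 V=35246.269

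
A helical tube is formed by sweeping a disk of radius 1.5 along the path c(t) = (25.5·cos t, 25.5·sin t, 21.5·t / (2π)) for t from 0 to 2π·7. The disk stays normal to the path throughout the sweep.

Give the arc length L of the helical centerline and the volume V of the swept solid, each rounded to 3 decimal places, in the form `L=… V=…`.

2πR = 2π·25.5 = 160.221225
per-turn = √(160.221225² + 21.5²) = √(25670.8410 + 462.25) = √26133.0910 = 161.657326
L = 7 × 161.657326 = 1131.601282
V = π·1.5² × L = 7.068583 × 1131.601282 = 7998.818117

L=1131.601 V=7998.818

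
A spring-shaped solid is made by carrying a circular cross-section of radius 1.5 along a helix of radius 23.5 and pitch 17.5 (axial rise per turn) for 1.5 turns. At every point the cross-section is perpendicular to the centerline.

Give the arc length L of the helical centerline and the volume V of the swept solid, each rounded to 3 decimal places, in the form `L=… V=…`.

L=223.032 V=1576.523

2πR = 2π·23.5 = 147.654855
per-turn = √(147.654855² + 17.5²) = √(21801.9561 + 306.25) = √22108.2061 = 148.688285
L = 1.5 × 148.688285 = 223.032428
V = π·1.5² × L = 7.068583 × 223.032428 = 1576.523331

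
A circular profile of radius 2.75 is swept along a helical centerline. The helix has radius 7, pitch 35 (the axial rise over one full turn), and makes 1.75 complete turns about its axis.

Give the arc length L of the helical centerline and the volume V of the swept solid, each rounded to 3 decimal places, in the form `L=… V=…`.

L=98.366 V=2336.999

2πR = 2π·7 = 43.982297
per-turn = √(43.982297² + 35²) = √(1934.4425 + 1225) = √3159.4425 = 56.208918
L = 1.75 × 56.208918 = 98.365606
V = π·2.75² × L = 23.758294 × 98.365606 = 2336.999042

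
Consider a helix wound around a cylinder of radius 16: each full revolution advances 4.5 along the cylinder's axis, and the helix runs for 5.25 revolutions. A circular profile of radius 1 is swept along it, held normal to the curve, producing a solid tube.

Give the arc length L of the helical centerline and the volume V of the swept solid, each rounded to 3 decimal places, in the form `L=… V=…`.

2πR = 2π·16 = 100.530965
per-turn = √(100.530965² + 4.5²) = √(10106.4749 + 20.25) = √10126.7249 = 100.631630
L = 5.25 × 100.631630 = 528.316056
V = π·1² × L = 3.141593 × 528.316056 = 1659.753841

L=528.316 V=1659.754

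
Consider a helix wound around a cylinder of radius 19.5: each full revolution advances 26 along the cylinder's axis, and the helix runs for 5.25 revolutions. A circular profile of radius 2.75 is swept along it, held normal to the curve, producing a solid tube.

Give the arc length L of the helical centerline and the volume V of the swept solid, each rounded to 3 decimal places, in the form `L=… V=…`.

L=657.565 V=15622.616

2πR = 2π·19.5 = 122.522113
per-turn = √(122.522113² + 26²) = √(15011.6683 + 676) = √15687.6683 = 125.250422
L = 5.25 × 125.250422 = 657.564717
V = π·2.75² × L = 23.758294 × 657.564717 = 15622.616167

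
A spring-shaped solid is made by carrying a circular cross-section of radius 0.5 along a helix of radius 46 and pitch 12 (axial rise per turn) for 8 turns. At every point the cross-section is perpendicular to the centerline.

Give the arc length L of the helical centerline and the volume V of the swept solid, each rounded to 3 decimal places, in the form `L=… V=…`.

2πR = 2π·46 = 289.026524
per-turn = √(289.026524² + 12²) = √(83536.3317 + 144) = √83680.3317 = 289.275529
L = 8 × 289.275529 = 2314.204232
V = π·0.5² × L = 0.785398 × 2314.204232 = 1817.571753

L=2314.204 V=1817.572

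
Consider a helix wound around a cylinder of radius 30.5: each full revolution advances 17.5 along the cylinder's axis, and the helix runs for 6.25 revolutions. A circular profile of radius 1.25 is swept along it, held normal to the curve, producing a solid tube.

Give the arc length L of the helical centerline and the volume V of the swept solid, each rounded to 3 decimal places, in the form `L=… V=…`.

L=1202.716 V=5903.817

2πR = 2π·30.5 = 191.637152
per-turn = √(191.637152² + 17.5²) = √(36724.7980 + 306.25) = √37031.0480 = 192.434529
L = 6.25 × 192.434529 = 1202.715807
V = π·1.25² × L = 4.908739 × 1202.715807 = 5903.817410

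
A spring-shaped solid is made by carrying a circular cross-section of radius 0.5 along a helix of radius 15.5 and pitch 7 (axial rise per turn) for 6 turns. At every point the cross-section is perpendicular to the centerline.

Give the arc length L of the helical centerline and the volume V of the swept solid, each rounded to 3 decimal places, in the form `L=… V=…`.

L=585.844 V=460.121

2πR = 2π·15.5 = 97.389372
per-turn = √(97.389372² + 7²) = √(9484.6898 + 49) = √9533.6898 = 97.640616
L = 6 × 97.640616 = 585.843694
V = π·0.5² × L = 0.785398 × 585.843694 = 460.120561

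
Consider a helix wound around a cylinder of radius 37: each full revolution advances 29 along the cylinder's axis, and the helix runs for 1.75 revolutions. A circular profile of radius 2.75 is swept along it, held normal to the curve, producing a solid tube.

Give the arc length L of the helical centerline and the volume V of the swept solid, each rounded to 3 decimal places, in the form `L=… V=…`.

L=409.989 V=9740.649

2πR = 2π·37 = 232.477856
per-turn = √(232.477856² + 29²) = √(54045.9537 + 841) = √54886.9537 = 234.279648
L = 1.75 × 234.279648 = 409.989385
V = π·2.75² × L = 23.758294 × 409.989385 = 9740.648524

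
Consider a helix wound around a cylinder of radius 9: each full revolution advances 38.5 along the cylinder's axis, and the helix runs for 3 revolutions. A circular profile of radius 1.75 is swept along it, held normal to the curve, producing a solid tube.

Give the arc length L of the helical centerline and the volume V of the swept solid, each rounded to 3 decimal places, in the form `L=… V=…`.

L=205.232 V=1974.560

2πR = 2π·9 = 56.548668
per-turn = √(56.548668² + 38.5²) = √(3197.7518 + 1482.25) = √4680.0018 = 68.410539
L = 3 × 68.410539 = 205.231617
V = π·1.75² × L = 9.621128 × 205.231617 = 1974.559550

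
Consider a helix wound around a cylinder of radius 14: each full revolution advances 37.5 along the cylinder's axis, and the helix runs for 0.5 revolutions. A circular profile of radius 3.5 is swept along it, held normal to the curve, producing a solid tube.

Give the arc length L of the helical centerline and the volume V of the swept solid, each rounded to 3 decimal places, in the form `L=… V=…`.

2πR = 2π·14 = 87.964594
per-turn = √(87.964594² + 37.5²) = √(7737.7699 + 1406.25) = √9144.0199 = 95.624368
L = 0.5 × 95.624368 = 47.812184
V = π·3.5² × L = 38.484510 × 47.812184 = 1840.028483

L=47.812 V=1840.028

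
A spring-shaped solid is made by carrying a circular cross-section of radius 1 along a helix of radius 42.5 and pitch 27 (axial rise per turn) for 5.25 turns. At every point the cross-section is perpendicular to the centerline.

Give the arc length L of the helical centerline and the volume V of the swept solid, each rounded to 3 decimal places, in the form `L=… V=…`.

2πR = 2π·42.5 = 267.035376
per-turn = √(267.035376² + 27²) = √(71307.8918 + 729) = √72036.8918 = 268.396892
L = 5.25 × 268.396892 = 1409.083685
V = π·1² × L = 3.141593 × 1409.083685 = 4426.766952

L=1409.084 V=4426.767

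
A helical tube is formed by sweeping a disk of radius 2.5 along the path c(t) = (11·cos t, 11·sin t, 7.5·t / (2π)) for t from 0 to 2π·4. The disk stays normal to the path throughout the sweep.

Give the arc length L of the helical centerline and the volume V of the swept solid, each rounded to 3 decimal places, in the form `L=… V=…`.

L=278.083 V=5460.149

2πR = 2π·11 = 69.115038
per-turn = √(69.115038² + 7.5²) = √(4776.8885 + 56.25) = √4833.1385 = 69.520778
L = 4 × 69.520778 = 278.083111
V = π·2.5² × L = 19.634954 × 278.083111 = 5460.149111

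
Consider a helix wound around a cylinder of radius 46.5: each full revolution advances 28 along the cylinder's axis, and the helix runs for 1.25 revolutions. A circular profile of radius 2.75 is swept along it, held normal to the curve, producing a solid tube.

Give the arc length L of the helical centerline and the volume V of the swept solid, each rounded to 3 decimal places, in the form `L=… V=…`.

2πR = 2π·46.5 = 292.168117
per-turn = √(292.168117² + 28²) = √(85362.2085 + 784) = √86146.2085 = 293.506743
L = 1.25 × 293.506743 = 366.883429
V = π·2.75² × L = 23.758294 × 366.883429 = 8716.524541

L=366.883 V=8716.525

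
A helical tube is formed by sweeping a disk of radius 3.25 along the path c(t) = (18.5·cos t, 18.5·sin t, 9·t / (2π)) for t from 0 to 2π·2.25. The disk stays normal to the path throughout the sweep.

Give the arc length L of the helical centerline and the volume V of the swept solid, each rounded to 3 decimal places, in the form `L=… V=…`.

2πR = 2π·18.5 = 116.238928
per-turn = √(116.238928² + 9²) = √(13511.4884 + 81) = √13592.4884 = 116.586828
L = 2.25 × 116.586828 = 262.320363
V = π·3.25² × L = 33.183072 × 262.320363 = 8704.595586

L=262.320 V=8704.596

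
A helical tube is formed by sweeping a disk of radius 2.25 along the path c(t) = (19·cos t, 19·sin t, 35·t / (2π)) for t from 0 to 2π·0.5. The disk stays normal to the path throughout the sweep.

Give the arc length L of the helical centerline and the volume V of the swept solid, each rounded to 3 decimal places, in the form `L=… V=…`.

2πR = 2π·19 = 119.380521
per-turn = √(119.380521² + 35²) = √(14251.7088 + 1225) = √15476.7088 = 124.405421
L = 0.5 × 124.405421 = 62.202710
V = π·2.25² × L = 15.904313 × 62.202710 = 989.291365

L=62.203 V=989.291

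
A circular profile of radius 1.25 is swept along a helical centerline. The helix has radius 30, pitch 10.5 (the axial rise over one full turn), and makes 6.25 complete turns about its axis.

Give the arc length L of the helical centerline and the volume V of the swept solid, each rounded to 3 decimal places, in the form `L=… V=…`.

2πR = 2π·30 = 188.495559
per-turn = √(188.495559² + 10.5²) = √(35530.5758 + 110.25) = √35640.8258 = 188.787780
L = 6.25 × 188.787780 = 1179.923624
V = π·1.25² × L = 4.908739 × 1179.923624 = 5791.936547

L=1179.924 V=5791.937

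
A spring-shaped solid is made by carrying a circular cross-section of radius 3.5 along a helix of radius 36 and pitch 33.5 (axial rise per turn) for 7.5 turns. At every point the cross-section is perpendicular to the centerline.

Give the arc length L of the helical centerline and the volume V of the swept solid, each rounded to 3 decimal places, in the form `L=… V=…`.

2πR = 2π·36 = 226.194671
per-turn = √(226.194671² + 33.5²) = √(51164.0292 + 1122.25) = √52286.2792 = 228.661932
L = 7.5 × 228.661932 = 1714.964491
V = π·3.5² × L = 38.484510 × 1714.964491 = 65999.568120

L=1714.964 V=65999.568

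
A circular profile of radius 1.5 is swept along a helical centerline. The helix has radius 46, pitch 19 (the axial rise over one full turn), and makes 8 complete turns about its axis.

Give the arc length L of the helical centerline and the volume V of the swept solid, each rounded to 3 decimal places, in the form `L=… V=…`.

L=2317.203 V=16379.342

2πR = 2π·46 = 289.026524
per-turn = √(289.026524² + 19²) = √(83536.3317 + 361) = √83897.3317 = 289.650361
L = 8 × 289.650361 = 2317.202888
V = π·1.5² × L = 7.068583 × 2317.202888 = 16379.342034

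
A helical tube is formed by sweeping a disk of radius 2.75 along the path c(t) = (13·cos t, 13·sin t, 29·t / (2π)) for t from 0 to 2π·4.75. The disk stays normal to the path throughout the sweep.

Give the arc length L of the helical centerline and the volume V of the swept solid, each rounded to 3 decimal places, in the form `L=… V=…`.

2πR = 2π·13 = 81.681409
per-turn = √(81.681409² + 29²) = √(6671.8526 + 841) = √7512.8526 = 86.676713
L = 4.75 × 86.676713 = 411.714387
V = π·2.75² × L = 23.758294 × 411.714387 = 9781.631626

L=411.714 V=9781.632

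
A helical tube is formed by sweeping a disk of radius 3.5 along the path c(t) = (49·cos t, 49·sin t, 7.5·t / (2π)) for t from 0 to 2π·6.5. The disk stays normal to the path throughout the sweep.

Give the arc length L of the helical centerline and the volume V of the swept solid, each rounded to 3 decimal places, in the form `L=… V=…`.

L=2001.788 V=77037.839

2πR = 2π·49 = 307.876080
per-turn = √(307.876080² + 7.5²) = √(94787.6807 + 56.25) = √94843.9307 = 307.967418
L = 6.5 × 307.967418 = 2001.788218
V = π·3.5² × L = 38.484510 × 2001.788218 = 77037.838716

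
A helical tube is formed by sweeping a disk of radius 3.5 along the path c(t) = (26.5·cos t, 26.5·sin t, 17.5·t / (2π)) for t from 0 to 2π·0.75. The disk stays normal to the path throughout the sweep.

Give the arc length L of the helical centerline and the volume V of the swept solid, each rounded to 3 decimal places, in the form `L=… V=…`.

2πR = 2π·26.5 = 166.504411
per-turn = √(166.504411² + 17.5²) = √(27723.7188 + 306.25) = √28029.9688 = 167.421530
L = 0.75 × 167.421530 = 125.566148
V = π·3.5² × L = 38.484510 × 125.566148 = 4832.351665

L=125.566 V=4832.352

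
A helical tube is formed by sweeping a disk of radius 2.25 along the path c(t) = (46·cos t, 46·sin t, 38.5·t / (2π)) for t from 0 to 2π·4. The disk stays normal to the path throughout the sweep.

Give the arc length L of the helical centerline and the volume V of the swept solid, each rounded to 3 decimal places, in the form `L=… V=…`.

L=1166.318 V=18549.484

2πR = 2π·46 = 289.026524
per-turn = √(289.026524² + 38.5²) = √(83536.3317 + 1482.25) = √85018.5817 = 291.579460
L = 4 × 291.579460 = 1166.317841
V = π·2.25² × L = 15.904313 × 1166.317841 = 18549.483779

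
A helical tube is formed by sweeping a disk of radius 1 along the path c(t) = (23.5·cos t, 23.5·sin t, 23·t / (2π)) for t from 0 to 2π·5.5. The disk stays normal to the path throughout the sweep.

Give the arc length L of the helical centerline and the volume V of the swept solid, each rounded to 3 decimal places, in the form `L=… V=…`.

L=821.895 V=2582.059

2πR = 2π·23.5 = 147.654855
per-turn = √(147.654855² + 23²) = √(21801.9561 + 529) = √22330.9561 = 149.435458
L = 5.5 × 149.435458 = 821.895019
V = π·1² × L = 3.141593 × 821.895019 = 2582.059355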